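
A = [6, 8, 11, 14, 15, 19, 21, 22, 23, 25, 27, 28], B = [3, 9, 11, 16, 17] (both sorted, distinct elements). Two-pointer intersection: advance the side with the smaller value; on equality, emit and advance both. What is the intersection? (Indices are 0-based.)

intersection = [11]

i=0 j=0: 6>3, j++
i=0 j=1: 6<9, i++
i=1 j=1: 8<9, i++
i=2 j=1: 11>9, j++
i=2 j=2: 11==11 emit, i++,j++
i=3 j=3: 14<16, i++
i=4 j=3: 15<16, i++
i=5 j=3: 19>16, j++
i=5 j=4: 19>17, j++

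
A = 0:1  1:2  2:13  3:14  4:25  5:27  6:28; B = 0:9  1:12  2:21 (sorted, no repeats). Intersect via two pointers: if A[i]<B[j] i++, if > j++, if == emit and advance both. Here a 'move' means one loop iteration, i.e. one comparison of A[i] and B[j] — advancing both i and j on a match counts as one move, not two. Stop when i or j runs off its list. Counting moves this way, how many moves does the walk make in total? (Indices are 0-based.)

7 moves

i=0 j=0: 1<9, i++
i=1 j=0: 2<9, i++
i=2 j=0: 13>9, j++
i=2 j=1: 13>12, j++
i=2 j=2: 13<21, i++
i=3 j=2: 14<21, i++
i=4 j=2: 25>21, j++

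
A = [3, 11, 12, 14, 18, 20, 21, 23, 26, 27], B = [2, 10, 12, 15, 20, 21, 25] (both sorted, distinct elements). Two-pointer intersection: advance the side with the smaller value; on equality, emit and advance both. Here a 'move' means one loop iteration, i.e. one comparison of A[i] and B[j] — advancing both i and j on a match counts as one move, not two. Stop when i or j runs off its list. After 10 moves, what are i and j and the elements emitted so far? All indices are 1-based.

[i=1,j=1] 3>2 → j++
[i=1,j=2] 3<10 → i++
[i=2,j=2] 11>10 → j++
[i=2,j=3] 11<12 → i++
[i=3,j=3] 12==12 emit → i++,j++
[i=4,j=4] 14<15 → i++
[i=5,j=4] 18>15 → j++
[i=5,j=5] 18<20 → i++
[i=6,j=5] 20==20 emit → i++,j++
[i=7,j=6] 21==21 emit → i++,j++

i=8, j=7, emitted=[12, 20, 21]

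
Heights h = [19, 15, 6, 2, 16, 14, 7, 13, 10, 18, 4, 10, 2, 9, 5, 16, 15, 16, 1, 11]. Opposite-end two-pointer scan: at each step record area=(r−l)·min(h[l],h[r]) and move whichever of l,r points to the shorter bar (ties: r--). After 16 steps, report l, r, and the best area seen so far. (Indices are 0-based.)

l=0, r=3, best area=272

l=0 r=19: min(19,11)*19=209 best=209 *, r--
l=0 r=18: min(19,1)*18=18 best=209, r--
l=0 r=17: min(19,16)*17=272 best=272 *, r--
l=0 r=16: min(19,15)*16=240 best=272, r--
l=0 r=15: min(19,16)*15=240 best=272, r--
l=0 r=14: min(19,5)*14=70 best=272, r--
l=0 r=13: min(19,9)*13=117 best=272, r--
l=0 r=12: min(19,2)*12=24 best=272, r--
l=0 r=11: min(19,10)*11=110 best=272, r--
l=0 r=10: min(19,4)*10=40 best=272, r--
l=0 r=9: min(19,18)*9=162 best=272, r--
l=0 r=8: min(19,10)*8=80 best=272, r--
l=0 r=7: min(19,13)*7=91 best=272, r--
l=0 r=6: min(19,7)*6=42 best=272, r--
l=0 r=5: min(19,14)*5=70 best=272, r--
l=0 r=4: min(19,16)*4=64 best=272, r--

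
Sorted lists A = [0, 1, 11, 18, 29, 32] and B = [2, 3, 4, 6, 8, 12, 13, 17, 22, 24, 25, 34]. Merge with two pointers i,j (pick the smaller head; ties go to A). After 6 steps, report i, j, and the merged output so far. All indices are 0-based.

i=2, j=4, merged so far=[0, 1, 2, 3, 4, 6]

[i=0,j=0] A[i]=0<=B[j]=2 take 0 → i++
[i=1,j=0] A[i]=1<=B[j]=2 take 1 → i++
[i=2,j=0] A[i]=11>B[j]=2 take 2 → j++
[i=2,j=1] A[i]=11>B[j]=3 take 3 → j++
[i=2,j=2] A[i]=11>B[j]=4 take 4 → j++
[i=2,j=3] A[i]=11>B[j]=6 take 6 → j++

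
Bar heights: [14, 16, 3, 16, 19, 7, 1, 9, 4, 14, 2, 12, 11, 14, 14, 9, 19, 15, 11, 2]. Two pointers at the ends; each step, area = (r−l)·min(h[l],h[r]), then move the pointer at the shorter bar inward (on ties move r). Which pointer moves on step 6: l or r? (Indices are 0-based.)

l

[0,19] min(14,2)*19=38 best=38 * → r--
[0,18] min(14,11)*18=198 best=198 * → r--
[0,17] min(14,15)*17=238 best=238 * → l++
[1,17] min(16,15)*16=240 best=240 * → r--
[1,16] min(16,19)*15=240 best=240 → l++
[2,16] min(3,19)*14=42 best=240 → l++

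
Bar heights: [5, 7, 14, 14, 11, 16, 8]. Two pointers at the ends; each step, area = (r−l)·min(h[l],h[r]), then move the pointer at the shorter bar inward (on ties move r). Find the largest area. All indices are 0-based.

max area = 42

[0,6] min(5,8)*6=30 best=30 * → l++
[1,6] min(7,8)*5=35 best=35 * → l++
[2,6] min(14,8)*4=32 best=35 → r--
[2,5] min(14,16)*3=42 best=42 * → l++
[3,5] min(14,16)*2=28 best=42 → l++
[4,5] min(11,16)*1=11 best=42 → l++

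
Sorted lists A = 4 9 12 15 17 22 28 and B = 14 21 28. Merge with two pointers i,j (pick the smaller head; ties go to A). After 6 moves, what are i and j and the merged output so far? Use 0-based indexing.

[i=0,j=0] A[i]=4<=B[j]=14 take 4 → i++
[i=1,j=0] A[i]=9<=B[j]=14 take 9 → i++
[i=2,j=0] A[i]=12<=B[j]=14 take 12 → i++
[i=3,j=0] A[i]=15>B[j]=14 take 14 → j++
[i=3,j=1] A[i]=15<=B[j]=21 take 15 → i++
[i=4,j=1] A[i]=17<=B[j]=21 take 17 → i++

i=5, j=1, merged so far=[4, 9, 12, 14, 15, 17]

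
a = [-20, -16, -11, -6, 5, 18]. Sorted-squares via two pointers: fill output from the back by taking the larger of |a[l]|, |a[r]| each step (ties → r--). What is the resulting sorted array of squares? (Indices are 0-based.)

[0,5] |-20|>|18| out[5]=400 → l++
[1,5] |-16|<=|18| out[4]=324 → r--
[1,4] |-16|>|5| out[3]=256 → l++
[2,4] |-11|>|5| out[2]=121 → l++
[3,4] |-6|>|5| out[1]=36 → l++
[4,4] |5|<=|5| out[0]=25 → r--

[25, 36, 121, 256, 324, 400]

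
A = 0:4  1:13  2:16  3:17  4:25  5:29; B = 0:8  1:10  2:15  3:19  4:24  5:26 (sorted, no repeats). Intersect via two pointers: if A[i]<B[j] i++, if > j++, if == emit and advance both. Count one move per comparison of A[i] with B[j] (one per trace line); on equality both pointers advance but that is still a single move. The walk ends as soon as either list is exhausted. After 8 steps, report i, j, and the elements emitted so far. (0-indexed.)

i=0 j=0: 4<8, i++
i=1 j=0: 13>8, j++
i=1 j=1: 13>10, j++
i=1 j=2: 13<15, i++
i=2 j=2: 16>15, j++
i=2 j=3: 16<19, i++
i=3 j=3: 17<19, i++
i=4 j=3: 25>19, j++

i=4, j=4, emitted=[]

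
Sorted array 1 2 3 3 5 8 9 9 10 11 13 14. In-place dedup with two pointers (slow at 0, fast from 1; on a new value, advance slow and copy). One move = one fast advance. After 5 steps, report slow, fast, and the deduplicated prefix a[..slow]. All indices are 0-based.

slow=4, fast=6, prefix=[1, 2, 3, 5, 8]

(s=0,f=1) a[fast]=2≠a[slow]=1 write a[1]=2 → slow++,fast++
(s=1,f=2) a[fast]=3≠a[slow]=2 write a[2]=3 → slow++,fast++
(s=2,f=3) a[fast]=3=a[slow] dup → fast++
(s=2,f=4) a[fast]=5≠a[slow]=3 write a[3]=5 → slow++,fast++
(s=3,f=5) a[fast]=8≠a[slow]=5 write a[4]=8 → slow++,fast++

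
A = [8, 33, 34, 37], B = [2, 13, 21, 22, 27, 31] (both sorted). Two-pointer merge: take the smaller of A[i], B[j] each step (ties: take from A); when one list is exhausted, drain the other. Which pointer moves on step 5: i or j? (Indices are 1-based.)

j

i=1 j=1: A[i]=8>B[j]=2 take 2, j++
i=1 j=2: A[i]=8<=B[j]=13 take 8, i++
i=2 j=2: A[i]=33>B[j]=13 take 13, j++
i=2 j=3: A[i]=33>B[j]=21 take 21, j++
i=2 j=4: A[i]=33>B[j]=22 take 22, j++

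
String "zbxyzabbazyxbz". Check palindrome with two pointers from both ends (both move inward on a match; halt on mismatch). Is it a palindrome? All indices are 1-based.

palindrome

[1,14] 'z'=='z' → l++,r--
[2,13] 'b'=='b' → l++,r--
[3,12] 'x'=='x' → l++,r--
[4,11] 'y'=='y' → l++,r--
[5,10] 'z'=='z' → l++,r--
[6,9] 'a'=='a' → l++,r--
[7,8] 'b'=='b' → l++,r--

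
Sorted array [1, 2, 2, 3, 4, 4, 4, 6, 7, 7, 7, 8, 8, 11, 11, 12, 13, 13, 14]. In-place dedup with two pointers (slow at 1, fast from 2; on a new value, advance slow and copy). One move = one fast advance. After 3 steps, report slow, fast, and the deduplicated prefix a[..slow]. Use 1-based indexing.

slow=1 fast=2: a[fast]=2≠a[slow]=1 write a[2]=2, slow++,fast++
slow=2 fast=3: a[fast]=2=a[slow] dup, fast++
slow=2 fast=4: a[fast]=3≠a[slow]=2 write a[3]=3, slow++,fast++

slow=3, fast=5, prefix=[1, 2, 3]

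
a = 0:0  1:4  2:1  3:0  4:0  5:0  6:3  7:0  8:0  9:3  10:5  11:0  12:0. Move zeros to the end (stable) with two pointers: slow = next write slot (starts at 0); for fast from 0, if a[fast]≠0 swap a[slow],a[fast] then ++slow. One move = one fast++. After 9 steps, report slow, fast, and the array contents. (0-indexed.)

slow=3, fast=9, a=[4, 1, 3, 0, 0, 0, 0, 0, 0, 3, 5, 0, 0]

slow=0 fast=0: a[fast]=0, fast++
slow=0 fast=1: a[fast]=4≠0 swap→a[0]=4, slow++,fast++
slow=1 fast=2: a[fast]=1≠0 swap→a[1]=1, slow++,fast++
slow=2 fast=3: a[fast]=0, fast++
slow=2 fast=4: a[fast]=0, fast++
slow=2 fast=5: a[fast]=0, fast++
slow=2 fast=6: a[fast]=3≠0 swap→a[2]=3, slow++,fast++
slow=3 fast=7: a[fast]=0, fast++
slow=3 fast=8: a[fast]=0, fast++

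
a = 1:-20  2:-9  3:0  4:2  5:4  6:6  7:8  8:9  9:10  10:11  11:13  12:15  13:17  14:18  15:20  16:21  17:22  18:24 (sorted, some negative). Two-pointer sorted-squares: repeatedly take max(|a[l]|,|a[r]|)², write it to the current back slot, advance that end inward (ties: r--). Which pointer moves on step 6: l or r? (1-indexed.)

r

[1,18] |-20|<=|24| out[18]=576 → r--
[1,17] |-20|<=|22| out[17]=484 → r--
[1,16] |-20|<=|21| out[16]=441 → r--
[1,15] |-20|<=|20| out[15]=400 → r--
[1,14] |-20|>|18| out[14]=400 → l++
[2,14] |-9|<=|18| out[13]=324 → r--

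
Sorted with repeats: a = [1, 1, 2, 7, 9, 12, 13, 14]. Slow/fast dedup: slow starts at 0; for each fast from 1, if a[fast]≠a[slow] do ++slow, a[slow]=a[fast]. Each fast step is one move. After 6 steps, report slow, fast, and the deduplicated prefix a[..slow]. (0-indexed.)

slow=5, fast=7, prefix=[1, 2, 7, 9, 12, 13]

(s=0,f=1) a[fast]=1=a[slow] dup → fast++
(s=0,f=2) a[fast]=2≠a[slow]=1 write a[1]=2 → slow++,fast++
(s=1,f=3) a[fast]=7≠a[slow]=2 write a[2]=7 → slow++,fast++
(s=2,f=4) a[fast]=9≠a[slow]=7 write a[3]=9 → slow++,fast++
(s=3,f=5) a[fast]=12≠a[slow]=9 write a[4]=12 → slow++,fast++
(s=4,f=6) a[fast]=13≠a[slow]=12 write a[5]=13 → slow++,fast++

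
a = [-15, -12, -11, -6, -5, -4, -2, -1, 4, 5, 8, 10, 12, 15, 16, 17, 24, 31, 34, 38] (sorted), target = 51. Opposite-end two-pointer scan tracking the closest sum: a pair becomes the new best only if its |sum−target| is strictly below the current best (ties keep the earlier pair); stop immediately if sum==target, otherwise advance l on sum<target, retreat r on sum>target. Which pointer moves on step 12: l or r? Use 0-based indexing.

l=0 r=19: -15+38=23 d=28 *, l++
l=1 r=19: -12+38=26 d=25 *, l++
l=2 r=19: -11+38=27 d=24 *, l++
l=3 r=19: -6+38=32 d=19 *, l++
l=4 r=19: -5+38=33 d=18 *, l++
l=5 r=19: -4+38=34 d=17 *, l++
l=6 r=19: -2+38=36 d=15 *, l++
l=7 r=19: -1+38=37 d=14 *, l++
l=8 r=19: 4+38=42 d=9 *, l++
l=9 r=19: 5+38=43 d=8 *, l++
l=10 r=19: 8+38=46 d=5 *, l++
l=11 r=19: 10+38=48 d=3 *, l++

l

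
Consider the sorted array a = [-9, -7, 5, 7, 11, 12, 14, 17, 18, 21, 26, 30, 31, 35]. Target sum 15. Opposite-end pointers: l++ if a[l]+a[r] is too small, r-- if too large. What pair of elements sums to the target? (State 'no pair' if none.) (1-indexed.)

[1,14] -9+35=26 >15 → r--
[1,13] -9+31=22 >15 → r--
[1,12] -9+30=21 >15 → r--
[1,11] -9+26=17 >15 → r--
[1,10] -9+21=12 <15 → l++
[2,10] -7+21=14 <15 → l++
[3,10] 5+21=26 >15 → r--
[3,9] 5+18=23 >15 → r--
[3,8] 5+17=22 >15 → r--
[3,7] 5+14=19 >15 → r--
[3,6] 5+12=17 >15 → r--
[3,5] 5+11=16 >15 → r--
[3,4] 5+7=12 <15 → l++

no pair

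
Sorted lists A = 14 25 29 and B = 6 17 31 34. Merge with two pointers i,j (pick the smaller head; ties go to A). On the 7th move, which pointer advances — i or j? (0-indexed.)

[i=0,j=0] A[i]=14>B[j]=6 take 6 → j++
[i=0,j=1] A[i]=14<=B[j]=17 take 14 → i++
[i=1,j=1] A[i]=25>B[j]=17 take 17 → j++
[i=1,j=2] A[i]=25<=B[j]=31 take 25 → i++
[i=2,j=2] A[i]=29<=B[j]=31 take 29 → i++
[i=3,j=2] A done, take B[j]=31 → j++
[i=3,j=3] A done, take B[j]=34 → j++

j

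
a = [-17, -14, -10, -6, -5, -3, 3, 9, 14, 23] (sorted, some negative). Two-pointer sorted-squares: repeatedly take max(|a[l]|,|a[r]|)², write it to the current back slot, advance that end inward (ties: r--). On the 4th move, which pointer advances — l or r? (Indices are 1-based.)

[1,10] |-17|<=|23| out[10]=529 → r--
[1,9] |-17|>|14| out[9]=289 → l++
[2,9] |-14|<=|14| out[8]=196 → r--
[2,8] |-14|>|9| out[7]=196 → l++

l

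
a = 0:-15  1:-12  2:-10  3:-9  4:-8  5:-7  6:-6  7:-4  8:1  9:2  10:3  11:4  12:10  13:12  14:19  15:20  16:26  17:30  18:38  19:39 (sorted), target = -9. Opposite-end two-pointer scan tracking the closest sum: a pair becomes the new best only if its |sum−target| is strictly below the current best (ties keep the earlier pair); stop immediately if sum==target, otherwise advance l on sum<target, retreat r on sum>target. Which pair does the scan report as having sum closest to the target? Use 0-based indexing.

pair (-12, 3) with sum -9 (|Δ|=0)

l=0 r=19: -15+39=24 d=33 *, r--
l=0 r=18: -15+38=23 d=32 *, r--
l=0 r=17: -15+30=15 d=24 *, r--
l=0 r=16: -15+26=11 d=20 *, r--
l=0 r=15: -15+20=5 d=14 *, r--
l=0 r=14: -15+19=4 d=13 *, r--
l=0 r=13: -15+12=-3 d=6 *, r--
l=0 r=12: -15+10=-5 d=4 *, r--
l=0 r=11: -15+4=-11 d=2 *, l++
l=1 r=11: -12+4=-8 d=1 *, r--
l=1 r=10: -12+3=-9 d=0 *, stop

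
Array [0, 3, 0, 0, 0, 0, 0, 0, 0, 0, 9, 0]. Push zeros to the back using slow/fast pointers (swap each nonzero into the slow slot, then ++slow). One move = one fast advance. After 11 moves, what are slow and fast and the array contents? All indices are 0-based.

slow=2, fast=11, a=[3, 9, 0, 0, 0, 0, 0, 0, 0, 0, 0, 0]

(s=0,f=0) a[fast]=0 → fast++
(s=0,f=1) a[fast]=3≠0 swap→a[0]=3 → slow++,fast++
(s=1,f=2) a[fast]=0 → fast++
(s=1,f=3) a[fast]=0 → fast++
(s=1,f=4) a[fast]=0 → fast++
(s=1,f=5) a[fast]=0 → fast++
(s=1,f=6) a[fast]=0 → fast++
(s=1,f=7) a[fast]=0 → fast++
(s=1,f=8) a[fast]=0 → fast++
(s=1,f=9) a[fast]=0 → fast++
(s=1,f=10) a[fast]=9≠0 swap→a[1]=9 → slow++,fast++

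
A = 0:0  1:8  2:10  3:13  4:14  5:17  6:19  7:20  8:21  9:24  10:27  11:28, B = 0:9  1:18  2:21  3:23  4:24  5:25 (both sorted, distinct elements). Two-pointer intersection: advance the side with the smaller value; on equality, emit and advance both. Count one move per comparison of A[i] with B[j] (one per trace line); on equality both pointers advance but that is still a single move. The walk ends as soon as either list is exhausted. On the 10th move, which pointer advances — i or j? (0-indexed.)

i

i=0 j=0: 0<9, i++
i=1 j=0: 8<9, i++
i=2 j=0: 10>9, j++
i=2 j=1: 10<18, i++
i=3 j=1: 13<18, i++
i=4 j=1: 14<18, i++
i=5 j=1: 17<18, i++
i=6 j=1: 19>18, j++
i=6 j=2: 19<21, i++
i=7 j=2: 20<21, i++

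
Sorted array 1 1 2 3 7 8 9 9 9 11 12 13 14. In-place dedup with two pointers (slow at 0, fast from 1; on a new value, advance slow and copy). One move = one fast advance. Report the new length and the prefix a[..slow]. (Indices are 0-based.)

(s=0,f=1) a[fast]=1=a[slow] dup → fast++
(s=0,f=2) a[fast]=2≠a[slow]=1 write a[1]=2 → slow++,fast++
(s=1,f=3) a[fast]=3≠a[slow]=2 write a[2]=3 → slow++,fast++
(s=2,f=4) a[fast]=7≠a[slow]=3 write a[3]=7 → slow++,fast++
(s=3,f=5) a[fast]=8≠a[slow]=7 write a[4]=8 → slow++,fast++
(s=4,f=6) a[fast]=9≠a[slow]=8 write a[5]=9 → slow++,fast++
(s=5,f=7) a[fast]=9=a[slow] dup → fast++
(s=5,f=8) a[fast]=9=a[slow] dup → fast++
(s=5,f=9) a[fast]=11≠a[slow]=9 write a[6]=11 → slow++,fast++
(s=6,f=10) a[fast]=12≠a[slow]=11 write a[7]=12 → slow++,fast++
(s=7,f=11) a[fast]=13≠a[slow]=12 write a[8]=13 → slow++,fast++
(s=8,f=12) a[fast]=14≠a[slow]=13 write a[9]=14 → slow++,fast++

length 10; prefix = [1, 2, 3, 7, 8, 9, 11, 12, 13, 14]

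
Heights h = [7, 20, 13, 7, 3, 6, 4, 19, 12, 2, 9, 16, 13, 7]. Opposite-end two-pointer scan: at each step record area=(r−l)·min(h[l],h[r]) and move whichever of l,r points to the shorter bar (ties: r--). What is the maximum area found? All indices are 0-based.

max area = 160

[0,13] min(7,7)*13=91 best=91 * → r--
[0,12] min(7,13)*12=84 best=91 → l++
[1,12] min(20,13)*11=143 best=143 * → r--
[1,11] min(20,16)*10=160 best=160 * → r--
[1,10] min(20,9)*9=81 best=160 → r--
[1,9] min(20,2)*8=16 best=160 → r--
[1,8] min(20,12)*7=84 best=160 → r--
[1,7] min(20,19)*6=114 best=160 → r--
[1,6] min(20,4)*5=20 best=160 → r--
[1,5] min(20,6)*4=24 best=160 → r--
[1,4] min(20,3)*3=9 best=160 → r--
[1,3] min(20,7)*2=14 best=160 → r--
[1,2] min(20,13)*1=13 best=160 → r--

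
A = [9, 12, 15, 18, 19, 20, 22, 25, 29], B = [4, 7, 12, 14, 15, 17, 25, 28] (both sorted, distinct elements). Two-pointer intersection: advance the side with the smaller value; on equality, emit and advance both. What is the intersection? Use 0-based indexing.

[i=0,j=0] 9>4 → j++
[i=0,j=1] 9>7 → j++
[i=0,j=2] 9<12 → i++
[i=1,j=2] 12==12 emit → i++,j++
[i=2,j=3] 15>14 → j++
[i=2,j=4] 15==15 emit → i++,j++
[i=3,j=5] 18>17 → j++
[i=3,j=6] 18<25 → i++
[i=4,j=6] 19<25 → i++
[i=5,j=6] 20<25 → i++
[i=6,j=6] 22<25 → i++
[i=7,j=6] 25==25 emit → i++,j++
[i=8,j=7] 29>28 → j++

intersection = [12, 15, 25]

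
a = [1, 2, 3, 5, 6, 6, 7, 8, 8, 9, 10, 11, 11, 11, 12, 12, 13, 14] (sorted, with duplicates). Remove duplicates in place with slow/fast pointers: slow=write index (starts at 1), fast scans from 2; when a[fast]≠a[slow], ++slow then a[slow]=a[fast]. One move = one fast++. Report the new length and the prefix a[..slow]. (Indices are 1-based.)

slow=1 fast=2: a[fast]=2≠a[slow]=1 write a[2]=2, slow++,fast++
slow=2 fast=3: a[fast]=3≠a[slow]=2 write a[3]=3, slow++,fast++
slow=3 fast=4: a[fast]=5≠a[slow]=3 write a[4]=5, slow++,fast++
slow=4 fast=5: a[fast]=6≠a[slow]=5 write a[5]=6, slow++,fast++
slow=5 fast=6: a[fast]=6=a[slow] dup, fast++
slow=5 fast=7: a[fast]=7≠a[slow]=6 write a[6]=7, slow++,fast++
slow=6 fast=8: a[fast]=8≠a[slow]=7 write a[7]=8, slow++,fast++
slow=7 fast=9: a[fast]=8=a[slow] dup, fast++
slow=7 fast=10: a[fast]=9≠a[slow]=8 write a[8]=9, slow++,fast++
slow=8 fast=11: a[fast]=10≠a[slow]=9 write a[9]=10, slow++,fast++
slow=9 fast=12: a[fast]=11≠a[slow]=10 write a[10]=11, slow++,fast++
slow=10 fast=13: a[fast]=11=a[slow] dup, fast++
slow=10 fast=14: a[fast]=11=a[slow] dup, fast++
slow=10 fast=15: a[fast]=12≠a[slow]=11 write a[11]=12, slow++,fast++
slow=11 fast=16: a[fast]=12=a[slow] dup, fast++
slow=11 fast=17: a[fast]=13≠a[slow]=12 write a[12]=13, slow++,fast++
slow=12 fast=18: a[fast]=14≠a[slow]=13 write a[13]=14, slow++,fast++

length 13; prefix = [1, 2, 3, 5, 6, 7, 8, 9, 10, 11, 12, 13, 14]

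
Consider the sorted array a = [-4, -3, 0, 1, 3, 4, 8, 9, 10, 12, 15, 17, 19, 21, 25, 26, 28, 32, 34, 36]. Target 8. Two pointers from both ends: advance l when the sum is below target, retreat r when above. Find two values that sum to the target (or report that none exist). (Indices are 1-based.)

[1,20] -4+36=32 >8 → r--
[1,19] -4+34=30 >8 → r--
[1,18] -4+32=28 >8 → r--
[1,17] -4+28=24 >8 → r--
[1,16] -4+26=22 >8 → r--
[1,15] -4+25=21 >8 → r--
[1,14] -4+21=17 >8 → r--
[1,13] -4+19=15 >8 → r--
[1,12] -4+17=13 >8 → r--
[1,11] -4+15=11 >8 → r--
[1,10] -4+12=8 → found

(-4, 12)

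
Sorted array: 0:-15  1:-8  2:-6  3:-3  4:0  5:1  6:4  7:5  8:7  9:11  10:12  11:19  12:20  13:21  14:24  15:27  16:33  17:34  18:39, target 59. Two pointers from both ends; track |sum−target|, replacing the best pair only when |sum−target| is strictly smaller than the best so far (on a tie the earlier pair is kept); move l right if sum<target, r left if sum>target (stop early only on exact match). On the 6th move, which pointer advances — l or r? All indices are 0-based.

[0,18] -15+39=24 d=35 * → l++
[1,18] -8+39=31 d=28 * → l++
[2,18] -6+39=33 d=26 * → l++
[3,18] -3+39=36 d=23 * → l++
[4,18] 0+39=39 d=20 * → l++
[5,18] 1+39=40 d=19 * → l++

l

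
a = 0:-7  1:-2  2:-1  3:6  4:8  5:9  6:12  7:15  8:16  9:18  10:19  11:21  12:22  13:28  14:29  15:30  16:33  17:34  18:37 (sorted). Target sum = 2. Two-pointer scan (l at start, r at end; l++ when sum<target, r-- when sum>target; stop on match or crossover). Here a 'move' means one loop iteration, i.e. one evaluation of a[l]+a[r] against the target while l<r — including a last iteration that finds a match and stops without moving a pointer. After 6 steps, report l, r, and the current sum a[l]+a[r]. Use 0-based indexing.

l=0, r=12, sum=15

[0,18] -7+37=30 >2 → r--
[0,17] -7+34=27 >2 → r--
[0,16] -7+33=26 >2 → r--
[0,15] -7+30=23 >2 → r--
[0,14] -7+29=22 >2 → r--
[0,13] -7+28=21 >2 → r--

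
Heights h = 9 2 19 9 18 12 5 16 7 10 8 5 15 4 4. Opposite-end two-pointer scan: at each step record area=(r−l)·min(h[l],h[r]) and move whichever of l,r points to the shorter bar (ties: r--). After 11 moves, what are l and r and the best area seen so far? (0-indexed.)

[0,14] min(9,4)*14=56 best=56 * → r--
[0,13] min(9,4)*13=52 best=56 → r--
[0,12] min(9,15)*12=108 best=108 * → l++
[1,12] min(2,15)*11=22 best=108 → l++
[2,12] min(19,15)*10=150 best=150 * → r--
[2,11] min(19,5)*9=45 best=150 → r--
[2,10] min(19,8)*8=64 best=150 → r--
[2,9] min(19,10)*7=70 best=150 → r--
[2,8] min(19,7)*6=42 best=150 → r--
[2,7] min(19,16)*5=80 best=150 → r--
[2,6] min(19,5)*4=20 best=150 → r--

l=2, r=5, best area=150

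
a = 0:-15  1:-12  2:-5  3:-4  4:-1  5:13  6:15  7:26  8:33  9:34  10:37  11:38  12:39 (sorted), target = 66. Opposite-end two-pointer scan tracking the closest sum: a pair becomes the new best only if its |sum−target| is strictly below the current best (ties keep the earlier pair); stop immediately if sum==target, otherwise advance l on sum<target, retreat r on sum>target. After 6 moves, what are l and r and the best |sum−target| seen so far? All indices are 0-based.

l=6, r=12, best |Δ|=14

[0,12] -15+39=24 d=42 * → l++
[1,12] -12+39=27 d=39 * → l++
[2,12] -5+39=34 d=32 * → l++
[3,12] -4+39=35 d=31 * → l++
[4,12] -1+39=38 d=28 * → l++
[5,12] 13+39=52 d=14 * → l++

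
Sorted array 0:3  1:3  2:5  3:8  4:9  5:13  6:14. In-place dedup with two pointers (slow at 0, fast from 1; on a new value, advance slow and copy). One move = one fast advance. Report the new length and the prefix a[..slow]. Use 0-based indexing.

(s=0,f=1) a[fast]=3=a[slow] dup → fast++
(s=0,f=2) a[fast]=5≠a[slow]=3 write a[1]=5 → slow++,fast++
(s=1,f=3) a[fast]=8≠a[slow]=5 write a[2]=8 → slow++,fast++
(s=2,f=4) a[fast]=9≠a[slow]=8 write a[3]=9 → slow++,fast++
(s=3,f=5) a[fast]=13≠a[slow]=9 write a[4]=13 → slow++,fast++
(s=4,f=6) a[fast]=14≠a[slow]=13 write a[5]=14 → slow++,fast++

length 6; prefix = [3, 5, 8, 9, 13, 14]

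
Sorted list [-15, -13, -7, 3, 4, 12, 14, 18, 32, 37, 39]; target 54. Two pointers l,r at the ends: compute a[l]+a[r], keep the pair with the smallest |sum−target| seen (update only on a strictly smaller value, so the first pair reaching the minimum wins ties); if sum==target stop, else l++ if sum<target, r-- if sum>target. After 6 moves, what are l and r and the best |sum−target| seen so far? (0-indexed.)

l=6, r=10, best |Δ|=3

[0,10] -15+39=24 d=30 * → l++
[1,10] -13+39=26 d=28 * → l++
[2,10] -7+39=32 d=22 * → l++
[3,10] 3+39=42 d=12 * → l++
[4,10] 4+39=43 d=11 * → l++
[5,10] 12+39=51 d=3 * → l++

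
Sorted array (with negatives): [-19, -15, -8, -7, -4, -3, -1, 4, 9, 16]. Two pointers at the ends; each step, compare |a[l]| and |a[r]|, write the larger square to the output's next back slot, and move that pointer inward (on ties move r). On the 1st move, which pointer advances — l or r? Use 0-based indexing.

[0,9] |-19|>|16| out[9]=361 → l++

l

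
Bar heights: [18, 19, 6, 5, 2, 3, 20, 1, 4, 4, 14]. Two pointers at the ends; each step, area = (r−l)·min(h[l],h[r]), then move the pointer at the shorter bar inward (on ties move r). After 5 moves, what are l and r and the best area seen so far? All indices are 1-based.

l=1 r=11: min(18,14)*10=140 best=140 *, r--
l=1 r=10: min(18,4)*9=36 best=140, r--
l=1 r=9: min(18,4)*8=32 best=140, r--
l=1 r=8: min(18,1)*7=7 best=140, r--
l=1 r=7: min(18,20)*6=108 best=140, l++

l=2, r=7, best area=140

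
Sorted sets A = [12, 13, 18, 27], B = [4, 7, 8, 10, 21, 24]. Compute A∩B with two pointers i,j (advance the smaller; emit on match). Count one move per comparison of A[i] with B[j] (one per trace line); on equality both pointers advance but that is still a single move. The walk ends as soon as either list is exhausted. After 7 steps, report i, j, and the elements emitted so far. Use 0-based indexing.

i=0 j=0: 12>4, j++
i=0 j=1: 12>7, j++
i=0 j=2: 12>8, j++
i=0 j=3: 12>10, j++
i=0 j=4: 12<21, i++
i=1 j=4: 13<21, i++
i=2 j=4: 18<21, i++

i=3, j=4, emitted=[]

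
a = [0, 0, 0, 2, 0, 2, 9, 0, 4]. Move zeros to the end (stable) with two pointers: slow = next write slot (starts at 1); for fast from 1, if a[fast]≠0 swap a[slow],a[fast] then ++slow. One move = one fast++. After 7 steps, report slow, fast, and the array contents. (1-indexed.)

slow=4, fast=8, a=[2, 2, 9, 0, 0, 0, 0, 0, 4]

slow=1 fast=1: a[fast]=0, fast++
slow=1 fast=2: a[fast]=0, fast++
slow=1 fast=3: a[fast]=0, fast++
slow=1 fast=4: a[fast]=2≠0 swap→a[1]=2, slow++,fast++
slow=2 fast=5: a[fast]=0, fast++
slow=2 fast=6: a[fast]=2≠0 swap→a[2]=2, slow++,fast++
slow=3 fast=7: a[fast]=9≠0 swap→a[3]=9, slow++,fast++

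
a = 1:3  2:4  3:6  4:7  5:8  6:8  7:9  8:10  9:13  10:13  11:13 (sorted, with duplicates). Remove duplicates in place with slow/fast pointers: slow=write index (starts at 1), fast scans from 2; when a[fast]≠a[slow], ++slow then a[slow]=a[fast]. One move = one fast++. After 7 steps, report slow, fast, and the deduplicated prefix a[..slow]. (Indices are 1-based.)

(s=1,f=2) a[fast]=4≠a[slow]=3 write a[2]=4 → slow++,fast++
(s=2,f=3) a[fast]=6≠a[slow]=4 write a[3]=6 → slow++,fast++
(s=3,f=4) a[fast]=7≠a[slow]=6 write a[4]=7 → slow++,fast++
(s=4,f=5) a[fast]=8≠a[slow]=7 write a[5]=8 → slow++,fast++
(s=5,f=6) a[fast]=8=a[slow] dup → fast++
(s=5,f=7) a[fast]=9≠a[slow]=8 write a[6]=9 → slow++,fast++
(s=6,f=8) a[fast]=10≠a[slow]=9 write a[7]=10 → slow++,fast++

slow=7, fast=9, prefix=[3, 4, 6, 7, 8, 9, 10]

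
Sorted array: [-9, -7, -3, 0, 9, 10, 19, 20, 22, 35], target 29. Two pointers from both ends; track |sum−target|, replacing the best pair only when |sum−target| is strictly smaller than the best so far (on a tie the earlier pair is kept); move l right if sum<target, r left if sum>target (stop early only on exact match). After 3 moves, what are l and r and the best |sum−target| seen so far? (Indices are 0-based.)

l=2, r=8, best |Δ|=1

[0,9] -9+35=26 d=3 * → l++
[1,9] -7+35=28 d=1 * → l++
[2,9] -3+35=32 d=3 → r--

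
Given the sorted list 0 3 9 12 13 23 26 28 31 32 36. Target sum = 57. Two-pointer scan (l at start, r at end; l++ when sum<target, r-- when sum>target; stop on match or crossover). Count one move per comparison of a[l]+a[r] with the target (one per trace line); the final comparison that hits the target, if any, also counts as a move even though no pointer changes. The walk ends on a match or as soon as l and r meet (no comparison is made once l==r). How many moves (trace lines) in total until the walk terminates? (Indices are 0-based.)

9 moves

[0,10] 0+36=36 <57 → l++
[1,10] 3+36=39 <57 → l++
[2,10] 9+36=45 <57 → l++
[3,10] 12+36=48 <57 → l++
[4,10] 13+36=49 <57 → l++
[5,10] 23+36=59 >57 → r--
[5,9] 23+32=55 <57 → l++
[6,9] 26+32=58 >57 → r--
[6,8] 26+31=57 → found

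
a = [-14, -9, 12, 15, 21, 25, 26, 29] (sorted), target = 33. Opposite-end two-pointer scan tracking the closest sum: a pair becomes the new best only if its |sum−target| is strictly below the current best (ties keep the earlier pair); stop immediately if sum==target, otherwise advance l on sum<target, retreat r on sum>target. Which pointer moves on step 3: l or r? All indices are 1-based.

[1,8] -14+29=15 d=18 * → l++
[2,8] -9+29=20 d=13 * → l++
[3,8] 12+29=41 d=8 * → r--

r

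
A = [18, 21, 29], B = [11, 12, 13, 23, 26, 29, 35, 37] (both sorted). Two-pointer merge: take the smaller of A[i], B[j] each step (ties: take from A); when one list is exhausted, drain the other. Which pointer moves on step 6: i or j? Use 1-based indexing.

j

[i=1,j=1] A[i]=18>B[j]=11 take 11 → j++
[i=1,j=2] A[i]=18>B[j]=12 take 12 → j++
[i=1,j=3] A[i]=18>B[j]=13 take 13 → j++
[i=1,j=4] A[i]=18<=B[j]=23 take 18 → i++
[i=2,j=4] A[i]=21<=B[j]=23 take 21 → i++
[i=3,j=4] A[i]=29>B[j]=23 take 23 → j++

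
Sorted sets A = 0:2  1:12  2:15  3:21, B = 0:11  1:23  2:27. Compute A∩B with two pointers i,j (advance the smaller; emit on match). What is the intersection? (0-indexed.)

intersection = []

[i=0,j=0] 2<11 → i++
[i=1,j=0] 12>11 → j++
[i=1,j=1] 12<23 → i++
[i=2,j=1] 15<23 → i++
[i=3,j=1] 21<23 → i++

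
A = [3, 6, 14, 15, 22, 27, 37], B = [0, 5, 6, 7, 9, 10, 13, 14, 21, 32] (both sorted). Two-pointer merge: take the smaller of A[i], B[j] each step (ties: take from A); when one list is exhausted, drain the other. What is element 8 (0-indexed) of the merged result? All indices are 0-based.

merged[8] = 13

[i=0,j=0] A[i]=3>B[j]=0 take 0 → j++
[i=0,j=1] A[i]=3<=B[j]=5 take 3 → i++
[i=1,j=1] A[i]=6>B[j]=5 take 5 → j++
[i=1,j=2] A[i]=6<=B[j]=6 take 6 → i++
[i=2,j=2] A[i]=14>B[j]=6 take 6 → j++
[i=2,j=3] A[i]=14>B[j]=7 take 7 → j++
[i=2,j=4] A[i]=14>B[j]=9 take 9 → j++
[i=2,j=5] A[i]=14>B[j]=10 take 10 → j++
[i=2,j=6] A[i]=14>B[j]=13 take 13 → j++
[i=2,j=7] A[i]=14<=B[j]=14 take 14 → i++
[i=3,j=7] A[i]=15>B[j]=14 take 14 → j++
[i=3,j=8] A[i]=15<=B[j]=21 take 15 → i++
[i=4,j=8] A[i]=22>B[j]=21 take 21 → j++
[i=4,j=9] A[i]=22<=B[j]=32 take 22 → i++
[i=5,j=9] A[i]=27<=B[j]=32 take 27 → i++
[i=6,j=9] A[i]=37>B[j]=32 take 32 → j++
[i=6,j=10] B done, take A[i]=37 → i++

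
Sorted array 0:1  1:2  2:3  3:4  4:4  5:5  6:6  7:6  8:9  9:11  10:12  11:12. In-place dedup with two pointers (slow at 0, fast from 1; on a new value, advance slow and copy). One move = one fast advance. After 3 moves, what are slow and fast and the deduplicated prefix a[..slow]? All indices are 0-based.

slow=3, fast=4, prefix=[1, 2, 3, 4]

(s=0,f=1) a[fast]=2≠a[slow]=1 write a[1]=2 → slow++,fast++
(s=1,f=2) a[fast]=3≠a[slow]=2 write a[2]=3 → slow++,fast++
(s=2,f=3) a[fast]=4≠a[slow]=3 write a[3]=4 → slow++,fast++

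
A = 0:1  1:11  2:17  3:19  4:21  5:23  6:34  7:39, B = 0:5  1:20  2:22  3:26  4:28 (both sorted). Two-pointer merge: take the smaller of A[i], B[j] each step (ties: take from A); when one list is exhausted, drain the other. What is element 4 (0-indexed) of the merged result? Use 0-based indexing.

merged[4] = 19

i=0 j=0: A[i]=1<=B[j]=5 take 1, i++
i=1 j=0: A[i]=11>B[j]=5 take 5, j++
i=1 j=1: A[i]=11<=B[j]=20 take 11, i++
i=2 j=1: A[i]=17<=B[j]=20 take 17, i++
i=3 j=1: A[i]=19<=B[j]=20 take 19, i++
i=4 j=1: A[i]=21>B[j]=20 take 20, j++
i=4 j=2: A[i]=21<=B[j]=22 take 21, i++
i=5 j=2: A[i]=23>B[j]=22 take 22, j++
i=5 j=3: A[i]=23<=B[j]=26 take 23, i++
i=6 j=3: A[i]=34>B[j]=26 take 26, j++
i=6 j=4: A[i]=34>B[j]=28 take 28, j++
i=6 j=5: B done, take A[i]=34, i++
i=7 j=5: B done, take A[i]=39, i++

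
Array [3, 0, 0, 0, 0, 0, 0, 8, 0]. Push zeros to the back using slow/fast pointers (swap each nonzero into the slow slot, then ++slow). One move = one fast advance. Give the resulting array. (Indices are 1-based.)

(s=1,f=1) a[fast]=3≠0 swap→a[1]=3 → slow++,fast++
(s=2,f=2) a[fast]=0 → fast++
(s=2,f=3) a[fast]=0 → fast++
(s=2,f=4) a[fast]=0 → fast++
(s=2,f=5) a[fast]=0 → fast++
(s=2,f=6) a[fast]=0 → fast++
(s=2,f=7) a[fast]=0 → fast++
(s=2,f=8) a[fast]=8≠0 swap→a[2]=8 → slow++,fast++
(s=3,f=9) a[fast]=0 → fast++

[3, 8, 0, 0, 0, 0, 0, 0, 0]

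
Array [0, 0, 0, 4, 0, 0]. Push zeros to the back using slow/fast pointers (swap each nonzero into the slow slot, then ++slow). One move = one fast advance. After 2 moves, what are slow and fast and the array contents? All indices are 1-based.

slow=1, fast=3, a=[0, 0, 0, 4, 0, 0]

slow=1 fast=1: a[fast]=0, fast++
slow=1 fast=2: a[fast]=0, fast++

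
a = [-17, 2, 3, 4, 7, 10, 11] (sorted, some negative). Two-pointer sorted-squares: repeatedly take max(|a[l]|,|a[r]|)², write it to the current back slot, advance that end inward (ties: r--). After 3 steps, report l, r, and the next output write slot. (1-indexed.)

l=1 r=7: |-17|>|11| out[7]=289, l++
l=2 r=7: |2|<=|11| out[6]=121, r--
l=2 r=6: |2|<=|10| out[5]=100, r--

l=2, r=5, next write slot=4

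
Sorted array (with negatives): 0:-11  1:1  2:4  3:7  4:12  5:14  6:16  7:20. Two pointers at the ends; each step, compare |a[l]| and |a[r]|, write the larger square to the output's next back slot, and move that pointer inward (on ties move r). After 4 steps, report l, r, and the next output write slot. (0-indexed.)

l=0 r=7: |-11|<=|20| out[7]=400, r--
l=0 r=6: |-11|<=|16| out[6]=256, r--
l=0 r=5: |-11|<=|14| out[5]=196, r--
l=0 r=4: |-11|<=|12| out[4]=144, r--

l=0, r=3, next write slot=3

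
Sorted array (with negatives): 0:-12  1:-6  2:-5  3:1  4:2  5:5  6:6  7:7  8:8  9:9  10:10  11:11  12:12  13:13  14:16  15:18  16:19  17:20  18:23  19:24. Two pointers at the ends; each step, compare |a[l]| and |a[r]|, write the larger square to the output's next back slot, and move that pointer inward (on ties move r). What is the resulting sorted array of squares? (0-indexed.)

[0,19] |-12|<=|24| out[19]=576 → r--
[0,18] |-12|<=|23| out[18]=529 → r--
[0,17] |-12|<=|20| out[17]=400 → r--
[0,16] |-12|<=|19| out[16]=361 → r--
[0,15] |-12|<=|18| out[15]=324 → r--
[0,14] |-12|<=|16| out[14]=256 → r--
[0,13] |-12|<=|13| out[13]=169 → r--
[0,12] |-12|<=|12| out[12]=144 → r--
[0,11] |-12|>|11| out[11]=144 → l++
[1,11] |-6|<=|11| out[10]=121 → r--
[1,10] |-6|<=|10| out[9]=100 → r--
[1,9] |-6|<=|9| out[8]=81 → r--
[1,8] |-6|<=|8| out[7]=64 → r--
[1,7] |-6|<=|7| out[6]=49 → r--
[1,6] |-6|<=|6| out[5]=36 → r--
[1,5] |-6|>|5| out[4]=36 → l++
[2,5] |-5|<=|5| out[3]=25 → r--
[2,4] |-5|>|2| out[2]=25 → l++
[3,4] |1|<=|2| out[1]=4 → r--
[3,3] |1|<=|1| out[0]=1 → r--

[1, 4, 25, 25, 36, 36, 49, 64, 81, 100, 121, 144, 144, 169, 256, 324, 361, 400, 529, 576]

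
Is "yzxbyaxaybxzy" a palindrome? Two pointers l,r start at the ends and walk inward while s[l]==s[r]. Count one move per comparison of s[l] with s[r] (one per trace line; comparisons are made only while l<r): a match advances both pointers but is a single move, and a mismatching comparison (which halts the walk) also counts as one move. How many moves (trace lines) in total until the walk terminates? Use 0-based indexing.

6 moves

l=0 r=12: 'y'=='y', l++,r--
l=1 r=11: 'z'=='z', l++,r--
l=2 r=10: 'x'=='x', l++,r--
l=3 r=9: 'b'=='b', l++,r--
l=4 r=8: 'y'=='y', l++,r--
l=5 r=7: 'a'=='a', l++,r--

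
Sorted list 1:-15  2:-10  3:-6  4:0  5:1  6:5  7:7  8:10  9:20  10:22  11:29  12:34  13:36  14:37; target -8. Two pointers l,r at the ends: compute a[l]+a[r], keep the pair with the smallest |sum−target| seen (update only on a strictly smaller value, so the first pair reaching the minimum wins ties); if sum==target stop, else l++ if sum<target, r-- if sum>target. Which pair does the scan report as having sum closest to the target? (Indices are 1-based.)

pair (-15, 7) with sum -8 (|Δ|=0)

l=1 r=14: -15+37=22 d=30 *, r--
l=1 r=13: -15+36=21 d=29 *, r--
l=1 r=12: -15+34=19 d=27 *, r--
l=1 r=11: -15+29=14 d=22 *, r--
l=1 r=10: -15+22=7 d=15 *, r--
l=1 r=9: -15+20=5 d=13 *, r--
l=1 r=8: -15+10=-5 d=3 *, r--
l=1 r=7: -15+7=-8 d=0 *, stop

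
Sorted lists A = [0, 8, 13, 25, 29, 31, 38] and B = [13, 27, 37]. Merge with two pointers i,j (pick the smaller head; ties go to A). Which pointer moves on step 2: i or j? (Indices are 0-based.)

i

[i=0,j=0] A[i]=0<=B[j]=13 take 0 → i++
[i=1,j=0] A[i]=8<=B[j]=13 take 8 → i++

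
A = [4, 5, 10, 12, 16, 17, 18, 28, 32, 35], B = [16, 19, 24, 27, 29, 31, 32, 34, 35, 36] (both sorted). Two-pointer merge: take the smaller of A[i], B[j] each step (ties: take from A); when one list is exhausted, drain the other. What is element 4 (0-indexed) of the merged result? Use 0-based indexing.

merged[4] = 16

[i=0,j=0] A[i]=4<=B[j]=16 take 4 → i++
[i=1,j=0] A[i]=5<=B[j]=16 take 5 → i++
[i=2,j=0] A[i]=10<=B[j]=16 take 10 → i++
[i=3,j=0] A[i]=12<=B[j]=16 take 12 → i++
[i=4,j=0] A[i]=16<=B[j]=16 take 16 → i++
[i=5,j=0] A[i]=17>B[j]=16 take 16 → j++
[i=5,j=1] A[i]=17<=B[j]=19 take 17 → i++
[i=6,j=1] A[i]=18<=B[j]=19 take 18 → i++
[i=7,j=1] A[i]=28>B[j]=19 take 19 → j++
[i=7,j=2] A[i]=28>B[j]=24 take 24 → j++
[i=7,j=3] A[i]=28>B[j]=27 take 27 → j++
[i=7,j=4] A[i]=28<=B[j]=29 take 28 → i++
[i=8,j=4] A[i]=32>B[j]=29 take 29 → j++
[i=8,j=5] A[i]=32>B[j]=31 take 31 → j++
[i=8,j=6] A[i]=32<=B[j]=32 take 32 → i++
[i=9,j=6] A[i]=35>B[j]=32 take 32 → j++
[i=9,j=7] A[i]=35>B[j]=34 take 34 → j++
[i=9,j=8] A[i]=35<=B[j]=35 take 35 → i++
[i=10,j=8] A done, take B[j]=35 → j++
[i=10,j=9] A done, take B[j]=36 → j++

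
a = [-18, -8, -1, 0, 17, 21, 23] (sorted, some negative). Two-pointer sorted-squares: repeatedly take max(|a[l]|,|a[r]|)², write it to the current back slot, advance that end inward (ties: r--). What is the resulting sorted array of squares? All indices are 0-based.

[0, 1, 64, 289, 324, 441, 529]

[0,6] |-18|<=|23| out[6]=529 → r--
[0,5] |-18|<=|21| out[5]=441 → r--
[0,4] |-18|>|17| out[4]=324 → l++
[1,4] |-8|<=|17| out[3]=289 → r--
[1,3] |-8|>|0| out[2]=64 → l++
[2,3] |-1|>|0| out[1]=1 → l++
[3,3] |0|<=|0| out[0]=0 → r--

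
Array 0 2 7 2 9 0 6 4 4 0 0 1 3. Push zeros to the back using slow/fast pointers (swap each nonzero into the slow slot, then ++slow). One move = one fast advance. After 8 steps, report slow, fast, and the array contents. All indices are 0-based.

slow=6, fast=8, a=[2, 7, 2, 9, 6, 4, 0, 0, 4, 0, 0, 1, 3]

(s=0,f=0) a[fast]=0 → fast++
(s=0,f=1) a[fast]=2≠0 swap→a[0]=2 → slow++,fast++
(s=1,f=2) a[fast]=7≠0 swap→a[1]=7 → slow++,fast++
(s=2,f=3) a[fast]=2≠0 swap→a[2]=2 → slow++,fast++
(s=3,f=4) a[fast]=9≠0 swap→a[3]=9 → slow++,fast++
(s=4,f=5) a[fast]=0 → fast++
(s=4,f=6) a[fast]=6≠0 swap→a[4]=6 → slow++,fast++
(s=5,f=7) a[fast]=4≠0 swap→a[5]=4 → slow++,fast++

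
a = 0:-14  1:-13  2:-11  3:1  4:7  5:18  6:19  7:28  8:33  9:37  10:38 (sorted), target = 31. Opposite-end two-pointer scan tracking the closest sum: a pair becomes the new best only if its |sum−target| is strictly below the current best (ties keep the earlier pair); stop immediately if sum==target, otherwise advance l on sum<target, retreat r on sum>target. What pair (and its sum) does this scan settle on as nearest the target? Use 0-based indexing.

pair (1, 28) with sum 29 (|Δ|=2)

[0,10] -14+38=24 d=7 * → l++
[1,10] -13+38=25 d=6 * → l++
[2,10] -11+38=27 d=4 * → l++
[3,10] 1+38=39 d=8 → r--
[3,9] 1+37=38 d=7 → r--
[3,8] 1+33=34 d=3 * → r--
[3,7] 1+28=29 d=2 * → l++
[4,7] 7+28=35 d=4 → r--
[4,6] 7+19=26 d=5 → l++
[5,6] 18+19=37 d=6 → r--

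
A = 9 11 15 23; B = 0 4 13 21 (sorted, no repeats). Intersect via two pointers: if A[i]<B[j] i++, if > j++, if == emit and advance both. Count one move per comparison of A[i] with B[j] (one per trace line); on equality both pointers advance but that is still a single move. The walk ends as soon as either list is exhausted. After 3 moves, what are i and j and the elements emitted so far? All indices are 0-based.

i=1, j=2, emitted=[]

i=0 j=0: 9>0, j++
i=0 j=1: 9>4, j++
i=0 j=2: 9<13, i++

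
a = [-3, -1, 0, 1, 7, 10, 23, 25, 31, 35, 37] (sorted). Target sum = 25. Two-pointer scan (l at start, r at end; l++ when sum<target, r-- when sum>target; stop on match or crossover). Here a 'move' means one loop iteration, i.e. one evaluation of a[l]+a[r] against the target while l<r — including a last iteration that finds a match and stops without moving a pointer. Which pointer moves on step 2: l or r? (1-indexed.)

r

l=1 r=11: -3+37=34 >25, r--
l=1 r=10: -3+35=32 >25, r--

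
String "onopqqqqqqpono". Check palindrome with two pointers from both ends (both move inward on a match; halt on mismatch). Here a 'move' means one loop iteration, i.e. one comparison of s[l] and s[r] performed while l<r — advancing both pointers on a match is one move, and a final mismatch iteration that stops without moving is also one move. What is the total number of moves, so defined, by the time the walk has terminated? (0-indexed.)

7 moves

[0,13] 'o'=='o' → l++,r--
[1,12] 'n'=='n' → l++,r--
[2,11] 'o'=='o' → l++,r--
[3,10] 'p'=='p' → l++,r--
[4,9] 'q'=='q' → l++,r--
[5,8] 'q'=='q' → l++,r--
[6,7] 'q'=='q' → l++,r--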